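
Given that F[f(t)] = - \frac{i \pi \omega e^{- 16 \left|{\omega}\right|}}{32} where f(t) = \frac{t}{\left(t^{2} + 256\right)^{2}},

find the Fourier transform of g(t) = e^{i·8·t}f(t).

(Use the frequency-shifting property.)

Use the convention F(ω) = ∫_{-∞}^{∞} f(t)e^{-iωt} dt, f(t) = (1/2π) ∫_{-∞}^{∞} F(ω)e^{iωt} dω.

F[g](ω) = \frac{i \pi \left(8 - \omega\right) e^{- 16 \left|{\omega - 8}\right|}}{32}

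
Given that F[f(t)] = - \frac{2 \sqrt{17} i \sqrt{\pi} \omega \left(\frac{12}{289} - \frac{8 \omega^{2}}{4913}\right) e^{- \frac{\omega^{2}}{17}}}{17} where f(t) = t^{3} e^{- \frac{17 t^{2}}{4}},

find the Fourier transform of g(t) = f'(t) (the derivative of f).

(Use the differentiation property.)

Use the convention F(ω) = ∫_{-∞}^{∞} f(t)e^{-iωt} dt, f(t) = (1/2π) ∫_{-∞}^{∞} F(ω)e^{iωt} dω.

F[g](ω) = \frac{8 \sqrt{17} \sqrt{\pi} \omega^{2} \left(51 - 2 \omega^{2}\right) e^{- \frac{\omega^{2}}{17}}}{83521}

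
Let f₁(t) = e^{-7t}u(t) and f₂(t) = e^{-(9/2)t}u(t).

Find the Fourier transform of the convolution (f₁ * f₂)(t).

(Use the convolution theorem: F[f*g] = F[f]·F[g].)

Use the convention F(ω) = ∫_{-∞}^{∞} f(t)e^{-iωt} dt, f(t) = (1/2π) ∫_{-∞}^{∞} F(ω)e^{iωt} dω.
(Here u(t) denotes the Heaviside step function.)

F[f₁*f₂](ω) = \frac{2}{\left(i \omega + 7\right) \left(2 i \omega + 9\right)}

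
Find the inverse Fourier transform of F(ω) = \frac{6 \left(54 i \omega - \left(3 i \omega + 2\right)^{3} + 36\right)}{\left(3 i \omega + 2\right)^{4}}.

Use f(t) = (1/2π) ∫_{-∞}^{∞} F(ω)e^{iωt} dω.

f(t) = 2 \left(t^{2} - 1\right) e^{- \frac{2 t}{3}} u\left(t\right)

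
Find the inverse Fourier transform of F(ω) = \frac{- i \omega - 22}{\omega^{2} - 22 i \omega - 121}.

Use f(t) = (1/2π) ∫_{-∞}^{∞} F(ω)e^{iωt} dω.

f(t) = \left(11 t + 1\right) e^{- 11 t} u\left(t\right)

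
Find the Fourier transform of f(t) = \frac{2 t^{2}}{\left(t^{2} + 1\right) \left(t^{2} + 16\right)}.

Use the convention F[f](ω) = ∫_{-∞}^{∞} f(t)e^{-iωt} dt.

F(ω) = \frac{2 \pi \left(4 - e^{3 \left|{\omega}\right|}\right) e^{- 4 \left|{\omega}\right|}}{15}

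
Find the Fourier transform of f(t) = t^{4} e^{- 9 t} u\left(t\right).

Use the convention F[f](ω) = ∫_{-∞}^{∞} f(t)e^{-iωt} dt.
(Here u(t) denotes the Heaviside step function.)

F(ω) = \frac{24}{\left(i \omega + 9\right)^{5}}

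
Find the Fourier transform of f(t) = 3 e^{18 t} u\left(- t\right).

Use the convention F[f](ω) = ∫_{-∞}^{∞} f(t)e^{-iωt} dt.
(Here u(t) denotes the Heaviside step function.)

F(ω) = - \frac{3}{i \omega - 18}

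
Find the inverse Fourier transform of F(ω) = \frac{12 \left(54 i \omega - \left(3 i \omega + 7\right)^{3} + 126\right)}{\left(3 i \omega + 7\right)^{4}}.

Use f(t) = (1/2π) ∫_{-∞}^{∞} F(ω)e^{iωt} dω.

f(t) = 4 \left(t^{2} - 1\right) e^{- \frac{7 t}{3}} u\left(t\right)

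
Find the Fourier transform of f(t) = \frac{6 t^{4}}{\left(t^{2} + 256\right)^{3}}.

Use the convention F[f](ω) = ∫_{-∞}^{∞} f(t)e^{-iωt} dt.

F(ω) = \frac{3 \pi \left(256 \omega^{2} - 80 \left|{\omega}\right| + 3\right) e^{- 16 \left|{\omega}\right|}}{64}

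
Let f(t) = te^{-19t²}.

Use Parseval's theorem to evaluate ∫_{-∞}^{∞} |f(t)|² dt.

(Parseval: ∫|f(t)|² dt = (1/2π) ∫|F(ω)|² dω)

∫|f(t)|² dt = \frac{\sqrt{38} \sqrt{\pi}}{2888}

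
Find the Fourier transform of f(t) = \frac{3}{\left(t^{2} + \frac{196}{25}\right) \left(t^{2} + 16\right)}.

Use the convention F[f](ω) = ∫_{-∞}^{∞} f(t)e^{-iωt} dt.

F(ω) = - \frac{25 \pi e^{- 4 \left|{\omega}\right|}}{272} + \frac{125 \pi e^{- \frac{14 \left|{\omega}\right|}{5}}}{952}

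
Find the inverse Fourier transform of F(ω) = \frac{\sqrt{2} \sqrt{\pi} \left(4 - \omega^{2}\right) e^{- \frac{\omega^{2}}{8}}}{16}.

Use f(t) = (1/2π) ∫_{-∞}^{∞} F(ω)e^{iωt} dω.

f(t) = 2 t^{2} e^{- 2 t^{2}}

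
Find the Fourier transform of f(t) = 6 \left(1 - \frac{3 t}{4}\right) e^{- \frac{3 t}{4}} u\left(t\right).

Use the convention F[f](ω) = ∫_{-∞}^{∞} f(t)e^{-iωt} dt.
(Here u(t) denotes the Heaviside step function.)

F(ω) = \frac{96 i \omega}{- 16 \omega^{2} + 24 i \omega + 9}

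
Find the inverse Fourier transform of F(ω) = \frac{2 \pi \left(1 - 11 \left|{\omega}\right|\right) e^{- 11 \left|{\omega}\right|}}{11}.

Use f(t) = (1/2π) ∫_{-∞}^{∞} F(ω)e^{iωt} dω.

f(t) = \frac{4 t^{2}}{\left(t^{2} + 121\right)^{2}}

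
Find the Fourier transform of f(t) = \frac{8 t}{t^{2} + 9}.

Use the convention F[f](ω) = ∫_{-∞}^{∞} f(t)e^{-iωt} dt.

F(ω) = - 8 i \pi e^{- 3 \left|{\omega}\right|} \operatorname{sign}{\left(\omega \right)}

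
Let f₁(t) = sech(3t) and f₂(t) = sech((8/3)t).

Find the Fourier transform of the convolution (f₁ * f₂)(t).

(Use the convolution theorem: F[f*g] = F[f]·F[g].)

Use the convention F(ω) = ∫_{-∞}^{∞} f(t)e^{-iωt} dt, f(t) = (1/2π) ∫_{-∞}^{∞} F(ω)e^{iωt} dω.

F[f₁*f₂](ω) = \frac{\pi^{2}}{8 \cosh{\left(\frac{\pi \omega}{6} \right)} \cosh{\left(\frac{3 \pi \omega}{16} \right)}}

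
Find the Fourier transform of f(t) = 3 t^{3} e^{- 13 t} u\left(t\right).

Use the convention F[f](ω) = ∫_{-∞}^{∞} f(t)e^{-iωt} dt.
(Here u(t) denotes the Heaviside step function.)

F(ω) = \frac{18}{\left(i \omega + 13\right)^{4}}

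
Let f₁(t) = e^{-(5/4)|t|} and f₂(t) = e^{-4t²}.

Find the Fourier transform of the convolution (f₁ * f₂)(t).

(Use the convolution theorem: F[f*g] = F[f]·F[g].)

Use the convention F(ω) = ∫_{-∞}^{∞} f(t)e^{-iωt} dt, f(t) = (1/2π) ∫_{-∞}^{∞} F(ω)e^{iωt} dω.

F[f₁*f₂](ω) = \frac{20 \sqrt{\pi} e^{- \frac{\omega^{2}}{16}}}{16 \omega^{2} + 25}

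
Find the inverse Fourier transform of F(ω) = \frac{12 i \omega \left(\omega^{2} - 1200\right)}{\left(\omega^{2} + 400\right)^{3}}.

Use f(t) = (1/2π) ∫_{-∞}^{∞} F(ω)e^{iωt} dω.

f(t) = 3 t e^{- 20 \left|{t}\right|} \left|{t}\right|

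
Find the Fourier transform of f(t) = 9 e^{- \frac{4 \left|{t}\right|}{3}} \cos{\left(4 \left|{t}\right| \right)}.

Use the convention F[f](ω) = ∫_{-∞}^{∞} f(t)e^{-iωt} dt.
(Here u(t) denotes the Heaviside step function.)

F(ω) = \frac{216 \left(9 \omega^{2} + 160\right)}{81 \omega^{4} - 2304 \omega^{2} + 25600}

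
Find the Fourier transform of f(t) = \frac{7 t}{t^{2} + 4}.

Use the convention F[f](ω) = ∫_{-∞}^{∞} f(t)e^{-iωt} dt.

F(ω) = - 7 i \pi e^{- 2 \left|{\omega}\right|} \operatorname{sign}{\left(\omega \right)}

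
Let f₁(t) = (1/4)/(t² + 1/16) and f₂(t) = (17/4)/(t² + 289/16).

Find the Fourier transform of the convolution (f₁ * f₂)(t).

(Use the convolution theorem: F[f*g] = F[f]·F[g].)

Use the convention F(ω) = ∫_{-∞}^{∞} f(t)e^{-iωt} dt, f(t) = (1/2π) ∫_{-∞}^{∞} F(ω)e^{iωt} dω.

F[f₁*f₂](ω) = \pi^{2} e^{- \frac{9 \left|{\omega}\right|}{2}}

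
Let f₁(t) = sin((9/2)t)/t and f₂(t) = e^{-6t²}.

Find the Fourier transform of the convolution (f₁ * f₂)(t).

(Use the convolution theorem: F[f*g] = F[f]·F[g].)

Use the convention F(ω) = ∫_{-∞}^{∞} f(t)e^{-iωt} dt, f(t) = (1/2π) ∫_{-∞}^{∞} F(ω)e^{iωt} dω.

F[f₁*f₂](ω) = \begin{cases} \frac{\sqrt{6} \pi^{\frac{3}{2}} e^{- \frac{\omega^{2}}{24}}}{6} & \text{for}\: \omega > - \frac{9}{2} \wedge \omega < \frac{9}{2} \\0 & \text{otherwise} \end{cases}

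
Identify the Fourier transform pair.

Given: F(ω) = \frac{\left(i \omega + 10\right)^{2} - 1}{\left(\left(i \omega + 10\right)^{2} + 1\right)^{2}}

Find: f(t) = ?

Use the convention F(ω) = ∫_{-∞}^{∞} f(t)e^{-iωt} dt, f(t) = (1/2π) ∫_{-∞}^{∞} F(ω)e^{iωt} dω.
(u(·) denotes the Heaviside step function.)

f(t) = t e^{- 10 t} \cos{\left(t \right)} u\left(t\right)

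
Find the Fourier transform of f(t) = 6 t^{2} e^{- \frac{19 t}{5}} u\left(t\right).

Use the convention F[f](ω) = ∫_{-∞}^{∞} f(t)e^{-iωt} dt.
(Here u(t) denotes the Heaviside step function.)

F(ω) = \frac{1500}{\left(5 i \omega + 19\right)^{3}}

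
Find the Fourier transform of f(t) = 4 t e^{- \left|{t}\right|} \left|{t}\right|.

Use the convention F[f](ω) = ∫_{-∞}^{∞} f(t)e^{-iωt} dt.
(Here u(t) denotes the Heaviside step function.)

F(ω) = \frac{16 i \omega \left(\omega^{2} - 3\right)}{\left(\omega^{2} + 1\right)^{3}}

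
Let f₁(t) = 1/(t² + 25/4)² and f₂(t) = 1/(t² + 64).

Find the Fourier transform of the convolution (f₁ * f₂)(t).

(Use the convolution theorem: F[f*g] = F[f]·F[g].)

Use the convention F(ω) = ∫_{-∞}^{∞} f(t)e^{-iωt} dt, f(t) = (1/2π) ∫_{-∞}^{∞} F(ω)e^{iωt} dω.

F[f₁*f₂](ω) = \frac{\pi^{2} \left(5 \left|{\omega}\right| + 2\right) e^{- \frac{21 \left|{\omega}\right|}{2}}}{500}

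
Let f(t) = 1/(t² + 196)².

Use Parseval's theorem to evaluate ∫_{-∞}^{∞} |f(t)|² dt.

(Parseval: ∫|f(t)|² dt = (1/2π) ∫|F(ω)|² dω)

∫|f(t)|² dt = \frac{5 \pi}{1686616064}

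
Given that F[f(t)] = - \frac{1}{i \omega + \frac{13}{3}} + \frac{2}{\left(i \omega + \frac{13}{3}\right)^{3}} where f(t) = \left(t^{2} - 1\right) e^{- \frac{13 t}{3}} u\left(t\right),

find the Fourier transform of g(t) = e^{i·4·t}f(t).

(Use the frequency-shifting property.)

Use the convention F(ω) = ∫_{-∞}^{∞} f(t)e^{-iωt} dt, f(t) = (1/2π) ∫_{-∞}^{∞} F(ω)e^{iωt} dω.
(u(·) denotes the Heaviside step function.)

F[g](ω) = \frac{3 \left(54 i \left(\omega - 4\right) - \left(3 i \left(\omega - 4\right) + 13\right)^{3} + 234\right)}{\left(3 i \left(\omega - 4\right) + 13\right)^{4}}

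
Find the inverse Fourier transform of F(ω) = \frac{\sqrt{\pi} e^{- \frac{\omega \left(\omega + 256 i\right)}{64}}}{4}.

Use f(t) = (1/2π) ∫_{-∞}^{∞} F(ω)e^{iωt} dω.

f(t) = e^{- 16 \left(t - 4\right)^{2}}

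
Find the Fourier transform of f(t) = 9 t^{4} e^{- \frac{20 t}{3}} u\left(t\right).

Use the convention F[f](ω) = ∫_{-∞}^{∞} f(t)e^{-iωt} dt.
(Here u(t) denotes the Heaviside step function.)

F(ω) = \frac{52488}{\left(3 i \omega + 20\right)^{5}}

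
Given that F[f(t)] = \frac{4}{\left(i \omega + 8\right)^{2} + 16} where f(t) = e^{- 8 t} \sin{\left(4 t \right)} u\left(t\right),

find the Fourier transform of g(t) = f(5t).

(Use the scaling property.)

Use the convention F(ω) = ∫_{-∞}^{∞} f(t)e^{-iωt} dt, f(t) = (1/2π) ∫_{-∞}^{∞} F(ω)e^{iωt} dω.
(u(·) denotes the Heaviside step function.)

F[g](ω) = \frac{20}{\left(i \omega + 40\right)^{2} + 400}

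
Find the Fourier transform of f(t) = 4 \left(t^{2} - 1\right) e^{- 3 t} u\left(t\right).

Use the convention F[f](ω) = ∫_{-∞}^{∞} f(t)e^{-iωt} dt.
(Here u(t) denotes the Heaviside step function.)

F(ω) = \frac{4 \left(2 i \omega - \left(i \omega + 3\right)^{3} + 6\right)}{\left(i \omega + 3\right)^{4}}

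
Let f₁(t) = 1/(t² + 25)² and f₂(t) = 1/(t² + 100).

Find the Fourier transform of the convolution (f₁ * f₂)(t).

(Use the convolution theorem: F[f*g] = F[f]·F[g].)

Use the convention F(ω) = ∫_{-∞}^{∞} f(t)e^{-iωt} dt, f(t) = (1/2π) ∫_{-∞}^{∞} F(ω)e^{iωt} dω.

F[f₁*f₂](ω) = \frac{\pi^{2} \left(5 \left|{\omega}\right| + 1\right) e^{- 15 \left|{\omega}\right|}}{2500}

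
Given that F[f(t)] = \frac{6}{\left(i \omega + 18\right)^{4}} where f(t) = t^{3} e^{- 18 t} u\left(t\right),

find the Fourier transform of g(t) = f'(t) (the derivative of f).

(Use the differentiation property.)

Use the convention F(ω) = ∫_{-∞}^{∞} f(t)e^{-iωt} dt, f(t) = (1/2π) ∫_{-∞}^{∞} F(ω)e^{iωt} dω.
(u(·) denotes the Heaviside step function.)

F[g](ω) = \frac{6 i \omega}{\left(i \omega + 18\right)^{4}}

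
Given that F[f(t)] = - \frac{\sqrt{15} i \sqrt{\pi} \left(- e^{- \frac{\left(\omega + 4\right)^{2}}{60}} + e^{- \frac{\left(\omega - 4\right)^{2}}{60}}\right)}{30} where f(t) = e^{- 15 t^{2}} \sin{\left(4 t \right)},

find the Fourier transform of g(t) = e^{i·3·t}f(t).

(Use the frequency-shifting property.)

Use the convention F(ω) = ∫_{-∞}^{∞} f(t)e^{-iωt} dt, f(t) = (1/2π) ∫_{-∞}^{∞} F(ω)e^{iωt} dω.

F[g](ω) = \frac{\sqrt{15} i \sqrt{\pi} \left(- e^{\frac{4 \omega}{15}} + e^{\frac{4}{5}}\right) e^{- \frac{\omega^{2}}{60} - \frac{\omega}{30} - \frac{49}{60}}}{30}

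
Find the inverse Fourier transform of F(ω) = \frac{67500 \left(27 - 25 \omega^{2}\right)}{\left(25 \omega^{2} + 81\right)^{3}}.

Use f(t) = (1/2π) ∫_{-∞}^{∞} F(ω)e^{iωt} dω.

f(t) = 5 t^{2} e^{- \frac{9 \left|{t}\right|}{5}}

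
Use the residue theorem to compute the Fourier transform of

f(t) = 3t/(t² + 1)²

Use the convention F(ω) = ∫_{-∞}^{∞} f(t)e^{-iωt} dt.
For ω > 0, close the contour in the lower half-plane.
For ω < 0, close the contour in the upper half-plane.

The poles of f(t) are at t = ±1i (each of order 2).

Let g(z) = f(z)e^{-iωz}; for large |z| the factor e^{-iωz} decays in the lower half-plane when ω > 0 and in the upper half-plane when ω < 0.

Case ω > 0 (lower half-plane, clockwise contour ⇒ F(ω) = -2πi·ΣRes):
  Res_{z = - i} g(z) = \frac{3 \omega e^{- \omega}}{4} (pole of order 2)
  F(ω) = -2πi·ΣRes = - \frac{3 i \pi \omega e^{- \omega}}{2}

Case ω < 0 (upper half-plane, counterclockwise contour ⇒ F(ω) = +2πi·ΣRes):
  Res_{z = i} g(z) = - \frac{3 \omega e^{\omega}}{4} (pole of order 2)
  F(ω) = 2πi·ΣRes = - \frac{3 i \pi \omega e^{\omega}}{2}

Both cases combine into a single formula in |ω|:

F(ω) = - \frac{3 i \pi \omega e^{- \left|{\omega}\right|}}{2}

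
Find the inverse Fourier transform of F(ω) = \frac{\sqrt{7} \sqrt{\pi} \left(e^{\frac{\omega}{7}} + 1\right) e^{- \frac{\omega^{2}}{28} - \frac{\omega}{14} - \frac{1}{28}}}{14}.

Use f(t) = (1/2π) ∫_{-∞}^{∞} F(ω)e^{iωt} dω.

f(t) = e^{- 7 t^{2}} \cos{\left(t \right)}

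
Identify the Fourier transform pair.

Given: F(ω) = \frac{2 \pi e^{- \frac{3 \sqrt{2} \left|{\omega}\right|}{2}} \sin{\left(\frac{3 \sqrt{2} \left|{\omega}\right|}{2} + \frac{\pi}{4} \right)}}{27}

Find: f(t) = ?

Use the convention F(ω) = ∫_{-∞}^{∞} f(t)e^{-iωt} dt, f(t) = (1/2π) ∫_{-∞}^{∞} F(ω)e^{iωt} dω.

f(t) = \frac{2}{t^{4} + 81}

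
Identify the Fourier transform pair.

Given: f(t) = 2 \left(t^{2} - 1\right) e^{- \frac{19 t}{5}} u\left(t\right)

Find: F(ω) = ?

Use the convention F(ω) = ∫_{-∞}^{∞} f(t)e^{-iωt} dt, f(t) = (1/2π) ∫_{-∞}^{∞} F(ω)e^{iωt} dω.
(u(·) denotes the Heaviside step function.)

F(ω) = \frac{10 \left(250 i \omega - \left(5 i \omega + 19\right)^{3} + 950\right)}{\left(5 i \omega + 19\right)^{4}}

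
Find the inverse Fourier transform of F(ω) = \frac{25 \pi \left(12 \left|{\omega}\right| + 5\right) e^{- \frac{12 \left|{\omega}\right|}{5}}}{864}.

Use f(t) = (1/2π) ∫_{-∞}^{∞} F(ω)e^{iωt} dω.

f(t) = \frac{4}{\left(t^{2} + \frac{144}{25}\right)^{2}}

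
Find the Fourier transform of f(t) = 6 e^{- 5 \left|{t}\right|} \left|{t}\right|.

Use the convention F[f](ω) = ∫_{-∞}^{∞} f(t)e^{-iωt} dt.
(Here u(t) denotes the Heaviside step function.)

F(ω) = \frac{12 \left(25 - \omega^{2}\right)}{\left(\omega^{2} + 25\right)^{2}}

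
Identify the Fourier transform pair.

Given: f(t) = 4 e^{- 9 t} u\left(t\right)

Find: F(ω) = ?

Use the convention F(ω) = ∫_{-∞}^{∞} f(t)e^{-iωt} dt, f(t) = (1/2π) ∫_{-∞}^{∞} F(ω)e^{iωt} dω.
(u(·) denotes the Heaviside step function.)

F(ω) = \frac{4}{i \omega + 9}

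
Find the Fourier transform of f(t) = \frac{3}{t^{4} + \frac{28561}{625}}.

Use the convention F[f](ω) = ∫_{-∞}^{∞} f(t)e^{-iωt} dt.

F(ω) = \frac{375 \pi e^{- \frac{13 \sqrt{2} \left|{\omega}\right|}{10}} \sin{\left(\frac{13 \sqrt{2} \left|{\omega}\right|}{10} + \frac{\pi}{4} \right)}}{2197}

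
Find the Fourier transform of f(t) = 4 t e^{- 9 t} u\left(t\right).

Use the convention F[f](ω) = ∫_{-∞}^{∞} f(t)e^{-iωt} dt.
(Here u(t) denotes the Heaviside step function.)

F(ω) = \frac{4}{\left(i \omega + 9\right)^{2}}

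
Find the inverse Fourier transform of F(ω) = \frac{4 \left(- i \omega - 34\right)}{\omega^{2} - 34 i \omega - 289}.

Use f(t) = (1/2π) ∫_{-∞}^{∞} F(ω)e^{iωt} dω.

f(t) = 4 \left(17 t + 1\right) e^{- 17 t} u\left(t\right)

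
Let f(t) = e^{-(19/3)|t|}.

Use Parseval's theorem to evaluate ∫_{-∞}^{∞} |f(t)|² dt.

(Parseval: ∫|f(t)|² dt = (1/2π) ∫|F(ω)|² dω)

∫|f(t)|² dt = \frac{3}{19}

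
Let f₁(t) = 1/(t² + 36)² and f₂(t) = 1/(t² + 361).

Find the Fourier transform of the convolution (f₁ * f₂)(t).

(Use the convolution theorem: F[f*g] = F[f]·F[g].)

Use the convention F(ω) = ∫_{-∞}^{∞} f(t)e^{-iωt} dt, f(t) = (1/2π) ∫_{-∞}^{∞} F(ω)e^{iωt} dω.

F[f₁*f₂](ω) = \frac{\pi^{2} \left(6 \left|{\omega}\right| + 1\right) e^{- 25 \left|{\omega}\right|}}{8208}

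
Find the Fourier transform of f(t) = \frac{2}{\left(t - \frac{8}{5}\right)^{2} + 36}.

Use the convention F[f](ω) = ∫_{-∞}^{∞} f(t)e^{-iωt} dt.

F(ω) = \frac{\pi e^{- \frac{8 i \omega}{5} - 6 \left|{\omega}\right|}}{3}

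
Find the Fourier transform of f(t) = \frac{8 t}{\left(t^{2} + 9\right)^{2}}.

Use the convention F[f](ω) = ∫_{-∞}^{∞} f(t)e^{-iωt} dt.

F(ω) = - \frac{4 i \pi \omega e^{- 3 \left|{\omega}\right|}}{3}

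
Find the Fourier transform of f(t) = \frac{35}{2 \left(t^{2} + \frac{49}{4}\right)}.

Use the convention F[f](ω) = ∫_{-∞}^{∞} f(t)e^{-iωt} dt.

F(ω) = 5 \pi e^{- \frac{7 \left|{\omega}\right|}{2}}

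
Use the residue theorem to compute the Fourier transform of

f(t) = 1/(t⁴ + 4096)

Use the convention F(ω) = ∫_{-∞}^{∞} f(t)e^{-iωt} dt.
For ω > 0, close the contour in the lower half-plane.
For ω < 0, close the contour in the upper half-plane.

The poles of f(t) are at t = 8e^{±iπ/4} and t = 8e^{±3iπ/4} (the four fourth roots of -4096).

Let g(z) = f(z)e^{-iωz}; for large |z| the factor e^{-iωz} decays in the lower half-plane when ω > 0 and in the upper half-plane when ω < 0.

Case ω > 0 (lower half-plane, clockwise contour ⇒ F(ω) = -2πi·ΣRes):
  Res_{z = - 4 \sqrt{2} - 4 \sqrt{2} i} g(z) = \frac{\sqrt{2} i \left(1 - i\right) e^{4 \sqrt{2} \omega \left(-1 + i\right)}}{4096}
  Res_{z = 4 \sqrt{2} - 4 \sqrt{2} i} g(z) = \frac{\sqrt{2} i \left(1 + i\right) e^{- 4 \sqrt{2} \omega \left(1 + i\right)}}{4096}
  F(ω) = -2πi·ΣRes = \frac{\sqrt{2} \pi \left(1 - i\right) \left(e^{8 \sqrt{2} i \omega} + i\right) e^{- 4 \sqrt{2} \omega \left(1 + i\right)}}{2048} = \frac{\sqrt{2} \pi \left(\sin{\left(4 \sqrt{2} \omega \right)} + \cos{\left(4 \sqrt{2} \omega \right)}\right) e^{- 4 \sqrt{2} \omega}}{1024}

Case ω < 0 (upper half-plane, counterclockwise contour ⇒ F(ω) = +2πi·ΣRes):
  Res_{z = 4 \sqrt{2} + 4 \sqrt{2} i} g(z) = \frac{\sqrt{2} i \left(-1 + i\right) e^{4 \sqrt{2} \omega \left(1 - i\right)}}{4096}
  Res_{z = - 4 \sqrt{2} + 4 \sqrt{2} i} g(z) = \frac{\sqrt{2} \left(1 - i\right) e^{4 \sqrt{2} \omega \left(1 + i\right)}}{4096}
  F(ω) = 2πi·ΣRes = - \frac{\sqrt{2} i \pi \left(i \left(1 - i\right) e^{4 \sqrt{2} \omega \left(1 - i\right)} - \left(1 - i\right) e^{4 \sqrt{2} \omega \left(1 + i\right)}\right)}{2048} = \frac{\sqrt{2} \pi \left(- \sin{\left(4 \sqrt{2} \omega \right)} + \cos{\left(4 \sqrt{2} \omega \right)}\right) e^{4 \sqrt{2} \omega}}{1024}

Both cases combine into a single formula in |ω|:

F(ω) = \frac{\sqrt{2} \pi \left(\sin{\left(4 \sqrt{2} \left|{\omega}\right| \right)} + \cos{\left(4 \sqrt{2} \left|{\omega}\right| \right)}\right) e^{- 4 \sqrt{2} \left|{\omega}\right|}}{1024}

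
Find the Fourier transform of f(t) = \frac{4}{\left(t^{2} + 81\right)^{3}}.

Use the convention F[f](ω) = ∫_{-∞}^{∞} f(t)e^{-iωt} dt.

F(ω) = \frac{\pi \left(27 \omega^{2} + 9 \left|{\omega}\right| + 1\right) e^{- 9 \left|{\omega}\right|}}{39366}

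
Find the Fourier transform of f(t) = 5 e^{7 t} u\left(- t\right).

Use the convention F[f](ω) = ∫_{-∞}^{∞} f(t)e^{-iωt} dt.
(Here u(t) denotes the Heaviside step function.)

F(ω) = - \frac{5}{i \omega - 7}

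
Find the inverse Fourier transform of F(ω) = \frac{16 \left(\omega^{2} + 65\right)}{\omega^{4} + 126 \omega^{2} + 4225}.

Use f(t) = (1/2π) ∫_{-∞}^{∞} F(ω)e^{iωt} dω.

f(t) = e^{- 8 \left|{t}\right|} \cos{\left(\left|{t}\right| \right)}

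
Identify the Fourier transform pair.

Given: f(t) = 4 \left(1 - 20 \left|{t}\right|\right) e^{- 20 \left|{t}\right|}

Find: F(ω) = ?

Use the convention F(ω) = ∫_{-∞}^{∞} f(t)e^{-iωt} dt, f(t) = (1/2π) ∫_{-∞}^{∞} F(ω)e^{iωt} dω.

F(ω) = \frac{320 \omega^{2}}{\left(\omega^{2} + 400\right)^{2}}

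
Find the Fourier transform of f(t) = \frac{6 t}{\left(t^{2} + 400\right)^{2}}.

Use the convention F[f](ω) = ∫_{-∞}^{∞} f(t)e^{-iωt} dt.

F(ω) = - \frac{3 i \pi \omega e^{- 20 \left|{\omega}\right|}}{20}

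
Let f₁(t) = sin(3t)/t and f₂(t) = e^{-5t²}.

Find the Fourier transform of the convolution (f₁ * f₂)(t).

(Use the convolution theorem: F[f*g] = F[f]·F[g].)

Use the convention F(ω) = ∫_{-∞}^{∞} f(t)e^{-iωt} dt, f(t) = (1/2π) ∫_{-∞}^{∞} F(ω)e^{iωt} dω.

F[f₁*f₂](ω) = \begin{cases} \frac{\sqrt{5} \pi^{\frac{3}{2}} e^{- \frac{\omega^{2}}{20}}}{5} & \text{for}\: \omega > -3 \wedge \omega < 3 \\0 & \text{otherwise} \end{cases}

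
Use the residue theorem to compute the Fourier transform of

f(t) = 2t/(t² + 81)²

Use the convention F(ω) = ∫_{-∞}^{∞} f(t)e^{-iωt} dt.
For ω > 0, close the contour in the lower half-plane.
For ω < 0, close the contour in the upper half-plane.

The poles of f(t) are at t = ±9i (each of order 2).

Let g(z) = f(z)e^{-iωz}; for large |z| the factor e^{-iωz} decays in the lower half-plane when ω > 0 and in the upper half-plane when ω < 0.

Case ω > 0 (lower half-plane, clockwise contour ⇒ F(ω) = -2πi·ΣRes):
  Res_{z = - 9 i} g(z) = \frac{\omega e^{- 9 \omega}}{18} (pole of order 2)
  F(ω) = -2πi·ΣRes = - \frac{i \pi \omega e^{- 9 \omega}}{9}

Case ω < 0 (upper half-plane, counterclockwise contour ⇒ F(ω) = +2πi·ΣRes):
  Res_{z = 9 i} g(z) = - \frac{\omega e^{9 \omega}}{18} (pole of order 2)
  F(ω) = 2πi·ΣRes = - \frac{i \pi \omega e^{9 \omega}}{9}

Both cases combine into a single formula in |ω|:

F(ω) = - \frac{i \pi \omega e^{- 9 \left|{\omega}\right|}}{9}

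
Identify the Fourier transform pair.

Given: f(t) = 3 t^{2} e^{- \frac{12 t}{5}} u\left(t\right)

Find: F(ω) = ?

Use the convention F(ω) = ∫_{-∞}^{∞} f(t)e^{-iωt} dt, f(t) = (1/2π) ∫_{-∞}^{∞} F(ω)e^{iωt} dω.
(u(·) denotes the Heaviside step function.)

F(ω) = \frac{750}{\left(5 i \omega + 12\right)^{3}}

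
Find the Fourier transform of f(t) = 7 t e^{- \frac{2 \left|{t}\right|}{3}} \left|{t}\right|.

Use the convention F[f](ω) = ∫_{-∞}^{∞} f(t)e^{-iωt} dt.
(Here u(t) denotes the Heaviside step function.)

F(ω) = \frac{6804 i \omega \left(3 \omega^{2} - 4\right)}{\left(9 \omega^{2} + 4\right)^{3}}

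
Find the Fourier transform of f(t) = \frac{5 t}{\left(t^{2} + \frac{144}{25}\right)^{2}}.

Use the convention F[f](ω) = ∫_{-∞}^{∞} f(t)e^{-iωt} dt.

F(ω) = - \frac{25 i \pi \omega e^{- \frac{12 \left|{\omega}\right|}{5}}}{24}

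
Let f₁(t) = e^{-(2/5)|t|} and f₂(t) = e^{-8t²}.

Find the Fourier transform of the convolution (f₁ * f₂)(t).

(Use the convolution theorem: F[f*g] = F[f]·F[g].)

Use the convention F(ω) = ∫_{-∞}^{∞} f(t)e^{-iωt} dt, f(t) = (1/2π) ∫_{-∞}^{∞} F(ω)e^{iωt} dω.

F[f₁*f₂](ω) = \frac{5 \sqrt{2} \sqrt{\pi} e^{- \frac{\omega^{2}}{32}}}{25 \omega^{2} + 4}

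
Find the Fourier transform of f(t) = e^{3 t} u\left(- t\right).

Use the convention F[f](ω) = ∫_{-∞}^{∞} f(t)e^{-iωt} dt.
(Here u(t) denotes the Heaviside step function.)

F(ω) = \frac{i}{\omega + 3 i}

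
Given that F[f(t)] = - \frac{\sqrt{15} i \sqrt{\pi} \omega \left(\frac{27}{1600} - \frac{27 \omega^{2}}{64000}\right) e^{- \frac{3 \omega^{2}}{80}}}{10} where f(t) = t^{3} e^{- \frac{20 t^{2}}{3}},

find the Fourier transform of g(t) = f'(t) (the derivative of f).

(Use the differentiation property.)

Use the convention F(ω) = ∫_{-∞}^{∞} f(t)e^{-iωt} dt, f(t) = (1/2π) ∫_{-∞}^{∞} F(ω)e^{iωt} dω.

F[g](ω) = \frac{27 \sqrt{15} \sqrt{\pi} \omega^{2} \left(40 - \omega^{2}\right) e^{- \frac{3 \omega^{2}}{80}}}{640000}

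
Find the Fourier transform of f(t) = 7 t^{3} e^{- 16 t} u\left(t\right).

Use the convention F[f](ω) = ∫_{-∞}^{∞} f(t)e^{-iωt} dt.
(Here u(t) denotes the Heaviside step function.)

F(ω) = \frac{42}{\left(i \omega + 16\right)^{4}}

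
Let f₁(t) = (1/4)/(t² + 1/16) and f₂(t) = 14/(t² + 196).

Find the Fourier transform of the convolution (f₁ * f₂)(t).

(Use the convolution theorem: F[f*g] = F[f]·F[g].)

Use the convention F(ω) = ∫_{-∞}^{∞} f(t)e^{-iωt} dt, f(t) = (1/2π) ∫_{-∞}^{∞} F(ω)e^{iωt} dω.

F[f₁*f₂](ω) = \pi^{2} e^{- \frac{57 \left|{\omega}\right|}{4}}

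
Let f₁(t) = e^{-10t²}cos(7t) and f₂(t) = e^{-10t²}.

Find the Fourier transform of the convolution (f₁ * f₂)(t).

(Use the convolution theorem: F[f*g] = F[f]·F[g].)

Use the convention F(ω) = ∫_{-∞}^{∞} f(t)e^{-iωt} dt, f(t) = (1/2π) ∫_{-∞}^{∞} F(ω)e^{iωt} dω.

F[f₁*f₂](ω) = \frac{\pi \left(e^{\frac{7 \omega}{10}} + 1\right) e^{- \frac{\omega^{2}}{20} - \frac{7 \omega}{20} - \frac{49}{40}}}{20}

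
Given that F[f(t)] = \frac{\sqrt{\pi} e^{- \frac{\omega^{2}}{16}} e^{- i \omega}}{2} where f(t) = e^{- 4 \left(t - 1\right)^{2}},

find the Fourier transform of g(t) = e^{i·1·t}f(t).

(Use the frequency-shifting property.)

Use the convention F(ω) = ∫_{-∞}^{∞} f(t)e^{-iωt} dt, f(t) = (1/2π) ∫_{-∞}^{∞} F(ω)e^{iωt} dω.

F[g](ω) = \frac{\sqrt{\pi} e^{- \frac{\left(\omega - 1\right) \left(\omega - 1 + 16 i\right)}{16}}}{2}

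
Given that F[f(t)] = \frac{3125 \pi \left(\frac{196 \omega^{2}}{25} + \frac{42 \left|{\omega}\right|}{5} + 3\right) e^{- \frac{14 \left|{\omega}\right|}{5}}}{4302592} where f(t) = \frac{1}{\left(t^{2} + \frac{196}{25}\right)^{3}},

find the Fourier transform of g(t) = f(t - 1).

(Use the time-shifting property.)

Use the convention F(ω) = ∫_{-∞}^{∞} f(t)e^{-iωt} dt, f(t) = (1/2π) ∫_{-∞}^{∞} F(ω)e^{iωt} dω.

F[g](ω) = \frac{125 \pi \left(196 \omega^{2} + 210 \left|{\omega}\right| + 75\right) e^{- i \omega - \frac{14 \left|{\omega}\right|}{5}}}{4302592}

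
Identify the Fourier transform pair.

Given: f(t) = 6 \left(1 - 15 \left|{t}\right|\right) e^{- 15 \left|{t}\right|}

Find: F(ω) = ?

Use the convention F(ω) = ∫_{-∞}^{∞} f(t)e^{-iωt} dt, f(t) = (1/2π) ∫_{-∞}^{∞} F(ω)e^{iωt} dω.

F(ω) = \frac{360 \omega^{2}}{\left(\omega^{2} + 225\right)^{2}}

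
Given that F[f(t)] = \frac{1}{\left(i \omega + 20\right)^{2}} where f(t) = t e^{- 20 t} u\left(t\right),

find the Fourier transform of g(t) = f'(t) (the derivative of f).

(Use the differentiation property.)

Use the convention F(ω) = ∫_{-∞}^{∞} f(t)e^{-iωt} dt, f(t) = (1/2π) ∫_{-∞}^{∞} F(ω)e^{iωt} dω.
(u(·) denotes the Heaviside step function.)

F[g](ω) = \frac{i \omega}{\left(i \omega + 20\right)^{2}}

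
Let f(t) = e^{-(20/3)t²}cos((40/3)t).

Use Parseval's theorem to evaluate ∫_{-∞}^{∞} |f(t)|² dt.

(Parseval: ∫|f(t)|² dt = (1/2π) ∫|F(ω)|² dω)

∫|f(t)|² dt = \frac{\sqrt{30} \sqrt{\pi} \left(1 + e^{\frac{40}{3}}\right)}{40 e^{\frac{40}{3}}}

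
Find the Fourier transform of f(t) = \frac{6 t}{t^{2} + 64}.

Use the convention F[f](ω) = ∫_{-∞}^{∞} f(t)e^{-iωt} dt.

F(ω) = - 6 i \pi e^{- 8 \left|{\omega}\right|} \operatorname{sign}{\left(\omega \right)}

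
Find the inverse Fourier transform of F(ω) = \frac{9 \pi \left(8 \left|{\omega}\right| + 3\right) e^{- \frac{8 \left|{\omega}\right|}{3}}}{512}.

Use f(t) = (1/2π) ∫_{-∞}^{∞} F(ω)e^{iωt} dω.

f(t) = \frac{2}{\left(t^{2} + \frac{64}{9}\right)^{2}}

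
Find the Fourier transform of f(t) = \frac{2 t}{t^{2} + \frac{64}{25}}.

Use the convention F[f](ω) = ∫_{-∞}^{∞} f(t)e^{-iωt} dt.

F(ω) = - 2 i \pi e^{- \frac{8 \left|{\omega}\right|}{5}} \operatorname{sign}{\left(\omega \right)}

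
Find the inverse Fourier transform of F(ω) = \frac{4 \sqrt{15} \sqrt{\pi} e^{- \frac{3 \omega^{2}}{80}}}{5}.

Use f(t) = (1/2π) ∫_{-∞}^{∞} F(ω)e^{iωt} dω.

f(t) = 8 e^{- \frac{20 t^{2}}{3}}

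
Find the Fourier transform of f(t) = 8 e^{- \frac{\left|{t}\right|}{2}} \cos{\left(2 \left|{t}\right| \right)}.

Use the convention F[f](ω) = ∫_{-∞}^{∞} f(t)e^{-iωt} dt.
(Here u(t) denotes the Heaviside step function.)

F(ω) = \frac{32 \left(4 \omega^{2} + 17\right)}{16 \omega^{4} - 120 \omega^{2} + 289}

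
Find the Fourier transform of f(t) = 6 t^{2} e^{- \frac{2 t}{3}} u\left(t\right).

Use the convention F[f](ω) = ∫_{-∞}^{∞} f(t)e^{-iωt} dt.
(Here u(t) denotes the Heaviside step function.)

F(ω) = \frac{324}{\left(3 i \omega + 2\right)^{3}}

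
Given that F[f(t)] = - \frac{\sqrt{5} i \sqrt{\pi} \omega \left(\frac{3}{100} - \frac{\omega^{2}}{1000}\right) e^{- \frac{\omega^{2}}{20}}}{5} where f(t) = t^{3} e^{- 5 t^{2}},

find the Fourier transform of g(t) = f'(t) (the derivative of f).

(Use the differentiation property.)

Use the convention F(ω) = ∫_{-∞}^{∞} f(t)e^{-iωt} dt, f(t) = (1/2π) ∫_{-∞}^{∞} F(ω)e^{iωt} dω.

F[g](ω) = \frac{\sqrt{5} \sqrt{\pi} \omega^{2} \left(30 - \omega^{2}\right) e^{- \frac{\omega^{2}}{20}}}{5000}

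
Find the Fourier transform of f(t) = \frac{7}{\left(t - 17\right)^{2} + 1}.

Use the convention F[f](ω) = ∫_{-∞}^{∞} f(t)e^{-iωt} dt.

F(ω) = 7 \pi e^{- 17 i \omega - \left|{\omega}\right|}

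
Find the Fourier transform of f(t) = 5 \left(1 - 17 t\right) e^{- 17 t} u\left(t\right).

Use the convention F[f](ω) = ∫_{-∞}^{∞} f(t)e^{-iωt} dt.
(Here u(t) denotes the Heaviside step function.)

F(ω) = \frac{5 i \omega}{- \omega^{2} + 34 i \omega + 289}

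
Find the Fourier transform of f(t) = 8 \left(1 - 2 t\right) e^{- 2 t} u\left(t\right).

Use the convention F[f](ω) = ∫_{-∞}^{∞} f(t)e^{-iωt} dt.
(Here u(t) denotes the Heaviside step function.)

F(ω) = \frac{8 i \omega}{- \omega^{2} + 4 i \omega + 4}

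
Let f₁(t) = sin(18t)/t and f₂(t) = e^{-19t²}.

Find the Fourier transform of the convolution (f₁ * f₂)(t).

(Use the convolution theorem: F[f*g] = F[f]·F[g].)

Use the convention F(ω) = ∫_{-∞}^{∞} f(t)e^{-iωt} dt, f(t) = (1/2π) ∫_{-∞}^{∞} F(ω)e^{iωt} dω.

F[f₁*f₂](ω) = \begin{cases} \frac{\sqrt{19} \pi^{\frac{3}{2}} e^{- \frac{\omega^{2}}{76}}}{19} & \text{for}\: \omega > -18 \wedge \omega < 18 \\0 & \text{otherwise} \end{cases}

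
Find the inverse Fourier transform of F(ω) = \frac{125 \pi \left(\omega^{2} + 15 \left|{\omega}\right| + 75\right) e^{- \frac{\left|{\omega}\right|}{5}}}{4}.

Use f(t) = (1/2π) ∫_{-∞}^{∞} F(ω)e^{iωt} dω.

f(t) = \frac{2}{\left(t^{2} + \frac{1}{25}\right)^{3}}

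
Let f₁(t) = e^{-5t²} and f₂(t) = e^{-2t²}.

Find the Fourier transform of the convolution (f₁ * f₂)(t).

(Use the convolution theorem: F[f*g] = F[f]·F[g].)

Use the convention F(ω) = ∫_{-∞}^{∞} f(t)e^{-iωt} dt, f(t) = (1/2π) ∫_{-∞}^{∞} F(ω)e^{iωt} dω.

F[f₁*f₂](ω) = \frac{\sqrt{10} \pi e^{- \frac{7 \omega^{2}}{40}}}{10}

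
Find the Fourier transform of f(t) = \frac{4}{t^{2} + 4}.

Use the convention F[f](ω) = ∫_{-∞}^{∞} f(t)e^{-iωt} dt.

F(ω) = 2 \pi e^{- 2 \left|{\omega}\right|}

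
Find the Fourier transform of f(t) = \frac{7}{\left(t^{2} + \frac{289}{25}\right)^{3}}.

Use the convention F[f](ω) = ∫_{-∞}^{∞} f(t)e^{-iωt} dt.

F(ω) = \frac{875 \pi \left(289 \omega^{2} + 255 \left|{\omega}\right| + 75\right) e^{- \frac{17 \left|{\omega}\right|}{5}}}{11358856}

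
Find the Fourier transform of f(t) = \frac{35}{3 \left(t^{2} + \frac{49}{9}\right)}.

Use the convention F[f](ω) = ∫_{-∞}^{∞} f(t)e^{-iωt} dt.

F(ω) = 5 \pi e^{- \frac{7 \left|{\omega}\right|}{3}}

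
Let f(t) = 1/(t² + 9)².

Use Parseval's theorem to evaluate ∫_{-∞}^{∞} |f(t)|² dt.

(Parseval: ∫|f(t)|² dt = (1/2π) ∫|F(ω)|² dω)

∫|f(t)|² dt = \frac{5 \pi}{34992}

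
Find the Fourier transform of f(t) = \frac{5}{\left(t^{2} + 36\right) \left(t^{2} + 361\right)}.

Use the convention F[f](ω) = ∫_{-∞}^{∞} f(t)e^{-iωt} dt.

F(ω) = \frac{\pi \left(19 e^{13 \left|{\omega}\right|} - 6\right) e^{- 19 \left|{\omega}\right|}}{7410}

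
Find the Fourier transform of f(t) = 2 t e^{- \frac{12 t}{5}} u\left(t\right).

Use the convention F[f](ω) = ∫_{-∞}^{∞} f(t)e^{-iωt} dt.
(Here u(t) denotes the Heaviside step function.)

F(ω) = \frac{50}{\left(5 i \omega + 12\right)^{2}}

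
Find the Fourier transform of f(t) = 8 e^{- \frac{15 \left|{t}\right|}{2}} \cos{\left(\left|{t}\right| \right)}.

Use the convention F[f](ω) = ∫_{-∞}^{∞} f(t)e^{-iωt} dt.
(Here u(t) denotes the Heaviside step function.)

F(ω) = \frac{480 \left(4 \omega^{2} + 229\right)}{16 \omega^{4} + 1768 \omega^{2} + 52441}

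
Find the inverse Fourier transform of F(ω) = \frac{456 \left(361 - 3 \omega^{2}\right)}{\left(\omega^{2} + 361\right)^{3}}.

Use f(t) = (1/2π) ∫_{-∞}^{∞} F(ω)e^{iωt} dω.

f(t) = 6 t^{2} e^{- 19 \left|{t}\right|}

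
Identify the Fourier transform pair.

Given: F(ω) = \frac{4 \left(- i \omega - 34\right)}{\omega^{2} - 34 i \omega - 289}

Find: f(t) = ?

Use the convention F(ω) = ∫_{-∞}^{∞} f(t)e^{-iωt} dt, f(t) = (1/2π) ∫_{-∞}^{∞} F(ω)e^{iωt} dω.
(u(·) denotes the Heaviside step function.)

f(t) = 4 \left(17 t + 1\right) e^{- 17 t} u\left(t\right)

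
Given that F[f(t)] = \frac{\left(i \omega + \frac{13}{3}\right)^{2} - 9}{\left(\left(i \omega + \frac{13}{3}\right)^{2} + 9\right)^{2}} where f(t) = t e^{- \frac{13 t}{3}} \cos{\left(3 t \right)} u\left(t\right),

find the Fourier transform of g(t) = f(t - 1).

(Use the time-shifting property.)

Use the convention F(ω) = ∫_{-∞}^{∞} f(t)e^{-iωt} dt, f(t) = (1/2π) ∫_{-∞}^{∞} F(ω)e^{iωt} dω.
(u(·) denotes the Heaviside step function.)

F[g](ω) = \frac{9 \left(\left(3 i \omega + 13\right)^{2} - 81\right) e^{- i \omega}}{\left(\left(3 i \omega + 13\right)^{2} + 81\right)^{2}}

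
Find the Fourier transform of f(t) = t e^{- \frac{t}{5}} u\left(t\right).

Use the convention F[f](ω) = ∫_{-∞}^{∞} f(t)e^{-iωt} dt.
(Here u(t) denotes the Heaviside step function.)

F(ω) = \frac{25}{\left(5 i \omega + 1\right)^{2}}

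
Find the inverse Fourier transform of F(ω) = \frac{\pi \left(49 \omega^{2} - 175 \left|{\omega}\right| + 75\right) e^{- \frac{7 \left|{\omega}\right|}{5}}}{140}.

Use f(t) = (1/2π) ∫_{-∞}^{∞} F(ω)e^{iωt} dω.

f(t) = \frac{2 t^{4}}{\left(t^{2} + \frac{49}{25}\right)^{3}}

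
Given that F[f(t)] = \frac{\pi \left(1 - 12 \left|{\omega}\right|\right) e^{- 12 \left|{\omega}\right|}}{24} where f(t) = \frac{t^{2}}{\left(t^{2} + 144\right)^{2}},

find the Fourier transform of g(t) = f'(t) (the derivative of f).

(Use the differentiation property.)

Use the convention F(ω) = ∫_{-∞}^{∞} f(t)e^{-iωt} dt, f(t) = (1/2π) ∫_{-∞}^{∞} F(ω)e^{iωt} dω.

F[g](ω) = \frac{i \pi \omega \left(1 - 12 \left|{\omega}\right|\right) e^{- 12 \left|{\omega}\right|}}{24}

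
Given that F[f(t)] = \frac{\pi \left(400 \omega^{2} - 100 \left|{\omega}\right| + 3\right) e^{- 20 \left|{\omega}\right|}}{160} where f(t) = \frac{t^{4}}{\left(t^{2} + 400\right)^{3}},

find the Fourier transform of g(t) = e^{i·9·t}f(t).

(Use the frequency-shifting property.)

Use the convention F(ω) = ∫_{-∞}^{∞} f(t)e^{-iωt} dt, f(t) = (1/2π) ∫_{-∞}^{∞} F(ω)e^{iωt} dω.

F[g](ω) = \frac{\pi \left(400 \left(\omega - 9\right)^{2} - 100 \left|{\omega - 9}\right| + 3\right) e^{- 20 \left|{\omega - 9}\right|}}{160}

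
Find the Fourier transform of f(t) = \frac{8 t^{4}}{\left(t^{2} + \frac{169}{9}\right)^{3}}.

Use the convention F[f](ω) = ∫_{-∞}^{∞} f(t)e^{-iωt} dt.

F(ω) = \frac{\pi \left(169 \omega^{2} - 195 \left|{\omega}\right| + 27\right) e^{- \frac{13 \left|{\omega}\right|}{3}}}{39}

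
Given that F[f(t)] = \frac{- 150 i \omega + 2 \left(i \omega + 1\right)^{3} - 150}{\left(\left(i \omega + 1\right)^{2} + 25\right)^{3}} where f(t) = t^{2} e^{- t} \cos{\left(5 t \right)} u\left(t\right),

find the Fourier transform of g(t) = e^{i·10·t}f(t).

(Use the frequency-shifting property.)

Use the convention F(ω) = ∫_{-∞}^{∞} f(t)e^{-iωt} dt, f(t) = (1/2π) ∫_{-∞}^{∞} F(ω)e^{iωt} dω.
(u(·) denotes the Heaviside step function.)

F[g](ω) = \frac{2 \left(75 i \left(10 - \omega\right) + \left(i \left(\omega - 10\right) + 1\right)^{3} - 75\right)}{\left(\left(i \left(\omega - 10\right) + 1\right)^{2} + 25\right)^{3}}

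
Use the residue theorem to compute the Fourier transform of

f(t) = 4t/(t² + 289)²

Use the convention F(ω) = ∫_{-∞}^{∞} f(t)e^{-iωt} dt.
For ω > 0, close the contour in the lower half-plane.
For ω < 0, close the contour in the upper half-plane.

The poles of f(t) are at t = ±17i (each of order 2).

Let g(z) = f(z)e^{-iωz}; for large |z| the factor e^{-iωz} decays in the lower half-plane when ω > 0 and in the upper half-plane when ω < 0.

Case ω > 0 (lower half-plane, clockwise contour ⇒ F(ω) = -2πi·ΣRes):
  Res_{z = - 17 i} g(z) = \frac{\omega e^{- 17 \omega}}{17} (pole of order 2)
  F(ω) = -2πi·ΣRes = - \frac{2 i \pi \omega e^{- 17 \omega}}{17}

Case ω < 0 (upper half-plane, counterclockwise contour ⇒ F(ω) = +2πi·ΣRes):
  Res_{z = 17 i} g(z) = - \frac{\omega e^{17 \omega}}{17} (pole of order 2)
  F(ω) = 2πi·ΣRes = - \frac{2 i \pi \omega e^{17 \omega}}{17}

Both cases combine into a single formula in |ω|:

F(ω) = - \frac{2 i \pi \omega e^{- 17 \left|{\omega}\right|}}{17}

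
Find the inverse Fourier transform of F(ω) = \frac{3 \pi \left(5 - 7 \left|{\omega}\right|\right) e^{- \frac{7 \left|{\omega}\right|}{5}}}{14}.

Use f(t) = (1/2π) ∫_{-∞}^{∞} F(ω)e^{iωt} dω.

f(t) = \frac{3 t^{2}}{\left(t^{2} + \frac{49}{25}\right)^{2}}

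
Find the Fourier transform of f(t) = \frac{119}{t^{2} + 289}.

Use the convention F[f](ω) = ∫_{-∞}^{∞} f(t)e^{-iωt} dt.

F(ω) = 7 \pi e^{- 17 \left|{\omega}\right|}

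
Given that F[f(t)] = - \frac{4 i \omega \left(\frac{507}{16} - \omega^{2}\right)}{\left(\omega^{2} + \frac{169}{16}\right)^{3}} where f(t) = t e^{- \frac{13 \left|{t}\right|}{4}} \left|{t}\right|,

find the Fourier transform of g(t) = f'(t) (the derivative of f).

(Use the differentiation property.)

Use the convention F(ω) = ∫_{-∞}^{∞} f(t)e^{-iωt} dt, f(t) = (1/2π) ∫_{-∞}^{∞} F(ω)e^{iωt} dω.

F[g](ω) = \frac{\omega^{2} \left(519168 - 16384 \omega^{2}\right)}{\left(16 \omega^{2} + 169\right)^{3}}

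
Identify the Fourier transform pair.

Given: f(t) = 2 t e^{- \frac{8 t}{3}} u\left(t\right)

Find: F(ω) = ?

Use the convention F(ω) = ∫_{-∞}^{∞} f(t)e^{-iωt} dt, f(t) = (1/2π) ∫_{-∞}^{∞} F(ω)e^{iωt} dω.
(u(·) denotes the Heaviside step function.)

F(ω) = \frac{18}{\left(3 i \omega + 8\right)^{2}}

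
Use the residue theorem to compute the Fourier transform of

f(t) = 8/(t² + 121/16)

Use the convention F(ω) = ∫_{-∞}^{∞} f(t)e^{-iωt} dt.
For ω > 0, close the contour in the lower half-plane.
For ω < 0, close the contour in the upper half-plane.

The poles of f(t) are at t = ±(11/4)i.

Let g(z) = f(z)e^{-iωz}; for large |z| the factor e^{-iωz} decays in the lower half-plane when ω > 0 and in the upper half-plane when ω < 0.

Case ω > 0 (lower half-plane, clockwise contour ⇒ F(ω) = -2πi·ΣRes):
  Res_{z = - \frac{11 i}{4}} g(z) = \frac{16 i e^{- \frac{11 \omega}{4}}}{11}
  F(ω) = -2πi·ΣRes = \frac{32 \pi e^{- \frac{11 \omega}{4}}}{11}

Case ω < 0 (upper half-plane, counterclockwise contour ⇒ F(ω) = +2πi·ΣRes):
  Res_{z = \frac{11 i}{4}} g(z) = - \frac{16 i e^{\frac{11 \omega}{4}}}{11}
  F(ω) = 2πi·ΣRes = \frac{32 \pi e^{\frac{11 \omega}{4}}}{11}

Both cases combine into a single formula in |ω|:

F(ω) = \frac{32 \pi e^{- \frac{11 \left|{\omega}\right|}{4}}}{11}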